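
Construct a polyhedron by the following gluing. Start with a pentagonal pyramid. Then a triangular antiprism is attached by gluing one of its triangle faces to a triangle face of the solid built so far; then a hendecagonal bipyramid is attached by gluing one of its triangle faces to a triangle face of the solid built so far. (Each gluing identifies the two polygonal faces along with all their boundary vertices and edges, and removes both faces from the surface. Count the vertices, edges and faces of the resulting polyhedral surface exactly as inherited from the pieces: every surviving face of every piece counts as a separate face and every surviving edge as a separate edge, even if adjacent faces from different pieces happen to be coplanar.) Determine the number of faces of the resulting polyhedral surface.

A pentagonal pyramid: V=6, E=10, F=6.
Attach a triangular antiprism (V=6, E=12, F=8) along a 3-gon: merge 3 vertices and 3 edges, delete both glued faces → V=9, E=19, F=12.
Attach a hendecagonal bipyramid (V=13, E=33, F=22) along a 3-gon: merge 3 vertices and 3 edges, delete both glued faces → V=19, E=49, F=32.
Check: V − E + F = 19 − 49 + 32 = 2.

32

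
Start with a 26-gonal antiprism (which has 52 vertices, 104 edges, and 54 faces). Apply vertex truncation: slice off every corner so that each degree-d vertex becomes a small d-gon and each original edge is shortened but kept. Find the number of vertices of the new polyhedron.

Truncation replaces each original edge-end by a new vertex, so V′ = 2E = 208.
Each original edge survives, and each old vertex of degree d contributes d new edges; summing degrees gives Σd = 2E, so E′ = E + 2E = 3E = 312.
Each original face survives and each original vertex becomes one new face: F′ = F + V = 106.

208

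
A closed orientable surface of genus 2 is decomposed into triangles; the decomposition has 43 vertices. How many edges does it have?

χ = 2 − 2·2 = -2, and every face is a triangle so 3F = 2E.
V − E + F = -2 with E = 3F/2 gives 43 − (3/2 − 1)·F = -2, so F = 90 and E = 135.

135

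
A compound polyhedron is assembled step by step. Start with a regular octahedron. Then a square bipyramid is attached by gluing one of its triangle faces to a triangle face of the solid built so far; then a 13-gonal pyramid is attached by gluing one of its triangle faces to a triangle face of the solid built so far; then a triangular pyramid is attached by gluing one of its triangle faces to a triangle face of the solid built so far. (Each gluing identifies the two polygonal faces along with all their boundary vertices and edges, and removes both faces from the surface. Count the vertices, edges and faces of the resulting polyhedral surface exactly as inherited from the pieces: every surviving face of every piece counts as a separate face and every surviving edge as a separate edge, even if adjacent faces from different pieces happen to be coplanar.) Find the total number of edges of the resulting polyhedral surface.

47

A regular octahedron: V=6, E=12, F=8.
Attach a square bipyramid (V=6, E=12, F=8) along a 3-gon: merge 3 vertices and 3 edges, delete both glued faces → V=9, E=21, F=14.
Attach a 13-gonal pyramid (V=14, E=26, F=14) along a 3-gon: merge 3 vertices and 3 edges, delete both glued faces → V=20, E=44, F=26.
Attach a triangular pyramid (V=4, E=6, F=4) along a 3-gon: merge 3 vertices and 3 edges, delete both glued faces → V=21, E=47, F=28.
Check: V − E + F = 21 − 47 + 28 = 2.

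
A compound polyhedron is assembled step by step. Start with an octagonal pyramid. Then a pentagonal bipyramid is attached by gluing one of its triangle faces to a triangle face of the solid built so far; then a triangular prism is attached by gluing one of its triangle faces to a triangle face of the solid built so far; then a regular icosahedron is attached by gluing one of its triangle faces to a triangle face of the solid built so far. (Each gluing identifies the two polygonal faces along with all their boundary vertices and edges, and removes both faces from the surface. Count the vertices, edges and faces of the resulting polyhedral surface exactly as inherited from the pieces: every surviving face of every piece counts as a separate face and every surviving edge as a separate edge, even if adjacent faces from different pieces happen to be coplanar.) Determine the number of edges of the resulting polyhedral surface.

61

An octagonal pyramid: V=9, E=16, F=9.
Attach a pentagonal bipyramid (V=7, E=15, F=10) along a 3-gon: merge 3 vertices and 3 edges, delete both glued faces → V=13, E=28, F=17.
Attach a triangular prism (V=6, E=9, F=5) along a 3-gon: merge 3 vertices and 3 edges, delete both glued faces → V=16, E=34, F=20.
Attach a regular icosahedron (V=12, E=30, F=20) along a 3-gon: merge 3 vertices and 3 edges, delete both glued faces → V=25, E=61, F=38.
Check: V − E + F = 25 − 61 + 38 = 2.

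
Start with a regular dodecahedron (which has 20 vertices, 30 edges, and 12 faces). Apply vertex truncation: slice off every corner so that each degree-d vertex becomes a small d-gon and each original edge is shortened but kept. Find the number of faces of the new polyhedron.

Truncation replaces each original edge-end by a new vertex, so V′ = 2E = 60.
Each original edge survives, and each old vertex of degree d contributes d new edges; summing degrees gives Σd = 2E, so E′ = E + 2E = 3E = 90.
Each original face survives and each original vertex becomes one new face: F′ = F + V = 32.

32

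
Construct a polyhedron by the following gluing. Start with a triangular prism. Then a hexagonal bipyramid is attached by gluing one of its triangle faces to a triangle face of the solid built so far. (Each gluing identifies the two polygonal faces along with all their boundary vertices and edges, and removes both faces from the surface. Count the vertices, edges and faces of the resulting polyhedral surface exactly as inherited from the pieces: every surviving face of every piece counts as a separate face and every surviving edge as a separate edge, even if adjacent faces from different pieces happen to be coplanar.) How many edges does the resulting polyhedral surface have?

24

A triangular prism: V=6, E=9, F=5.
Attach a hexagonal bipyramid (V=8, E=18, F=12) along a 3-gon: merge 3 vertices and 3 edges, delete both glued faces → V=11, E=24, F=15.
Check: V − E + F = 11 − 24 + 15 = 2.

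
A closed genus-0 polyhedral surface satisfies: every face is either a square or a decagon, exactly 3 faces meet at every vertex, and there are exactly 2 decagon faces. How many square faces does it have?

10

Let x be the number of squares; then F = 2 + x.
Edge–face incidences: 2E = 10·2 + 4·x = 20 + 4x.
Every vertex has degree 3, so 3V = 2E.
Euler: V − E + F = 2 ⇒ (2E)/3 − E + (2 + x) = 2.
Multiply by 6: 2·(2E) − 3·(2E) + 6·(2 + x) = 12, i.e. 12 + 6x − (20 + 4x) = 12.
Collecting terms: 2x − 8 = 12, so 2x = 20, so x = 10.
Then 2E = 20 + 4·10 = 60, so E = 30, V = 2E/3 = 20, F = 2 + 10 = 12.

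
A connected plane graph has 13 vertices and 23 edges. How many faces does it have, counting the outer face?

12

Euler's formula for a connected plane graph: V − E + F = 2, so F = 2 − 13 + 23 = 12.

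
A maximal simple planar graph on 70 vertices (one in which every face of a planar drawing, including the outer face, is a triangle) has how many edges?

204

In a plane triangulation 3F = 2E and V − E + F = 2, so E = 3V − 6 = 3·70 − 6 = 204.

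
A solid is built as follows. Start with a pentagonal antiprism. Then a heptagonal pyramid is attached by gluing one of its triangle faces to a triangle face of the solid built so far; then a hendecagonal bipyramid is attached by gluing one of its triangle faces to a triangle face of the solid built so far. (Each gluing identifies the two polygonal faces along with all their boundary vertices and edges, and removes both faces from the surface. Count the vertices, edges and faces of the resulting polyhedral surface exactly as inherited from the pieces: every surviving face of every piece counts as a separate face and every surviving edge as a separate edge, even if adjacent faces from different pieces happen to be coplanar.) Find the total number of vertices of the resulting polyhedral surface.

A pentagonal antiprism: V=10, E=20, F=12.
Attach a heptagonal pyramid (V=8, E=14, F=8) along a 3-gon: merge 3 vertices and 3 edges, delete both glued faces → V=15, E=31, F=18.
Attach a hendecagonal bipyramid (V=13, E=33, F=22) along a 3-gon: merge 3 vertices and 3 edges, delete both glued faces → V=25, E=61, F=38.
Check: V − E + F = 25 − 61 + 38 = 2.

25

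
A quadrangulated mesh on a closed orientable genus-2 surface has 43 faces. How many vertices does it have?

χ = 2 − 2·2 = -2, and every face is a square so 4F = 2E.
E = 4·43/2 = 86. Then V = -2 + E − F = -2 + 86 − 43 = 41.

41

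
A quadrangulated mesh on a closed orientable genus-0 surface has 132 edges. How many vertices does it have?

χ = 2 − 2·0 = 2, and every face is a square so 4F = 2E.
F = 2E/4 = 66. Then V = 2 + E − F = 2 + 132 − 66 = 68.

68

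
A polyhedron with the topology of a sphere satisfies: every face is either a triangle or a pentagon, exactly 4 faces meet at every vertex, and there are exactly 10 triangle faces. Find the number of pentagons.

2

Let x be the number of pentagons; then F = 10 + x.
Edge–face incidences: 2E = 3·10 + 5·x = 30 + 5x.
Every vertex has degree 4, so 4V = 2E.
Euler: V − E + F = 2 ⇒ (2E)/4 − E + (10 + x) = 2.
Multiply by 8: 2·(2E) − 4·(2E) + 8·(10 + x) = 16, i.e. 80 + 8x − 2·(30 + 5x) = 16.
Collecting terms: −2x + 20 = 16, so −2x = −4, so x = 2.
Then 2E = 30 + 5·2 = 40, so E = 20, V = 2E/4 = 10, F = 10 + 2 = 12.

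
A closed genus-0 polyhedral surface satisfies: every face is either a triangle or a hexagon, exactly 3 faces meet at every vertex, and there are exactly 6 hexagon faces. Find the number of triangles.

4

Let x be the number of triangles; then F = 6 + x.
Edge–face incidences: 2E = 6·6 + 3·x = 36 + 3x.
Every vertex has degree 3, so 3V = 2E.
Euler: V − E + F = 2 ⇒ (2E)/3 − E + (6 + x) = 2.
Multiply by 6: 2·(2E) − 3·(2E) + 6·(6 + x) = 12, i.e. 36 + 6x − (36 + 3x) = 12.
Collecting terms: 3x = 12, so x = 4.
Then 2E = 36 + 3·4 = 48, so E = 24, V = 2E/3 = 16, F = 6 + 4 = 10.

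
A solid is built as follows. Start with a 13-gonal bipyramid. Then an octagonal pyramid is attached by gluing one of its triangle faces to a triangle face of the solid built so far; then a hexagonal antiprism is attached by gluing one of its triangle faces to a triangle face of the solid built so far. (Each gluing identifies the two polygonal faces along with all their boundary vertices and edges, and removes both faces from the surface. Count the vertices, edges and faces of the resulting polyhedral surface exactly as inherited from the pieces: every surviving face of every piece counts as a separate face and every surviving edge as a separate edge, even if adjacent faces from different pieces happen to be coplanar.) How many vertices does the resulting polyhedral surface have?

30

A 13-gonal bipyramid: V=15, E=39, F=26.
Attach an octagonal pyramid (V=9, E=16, F=9) along a 3-gon: merge 3 vertices and 3 edges, delete both glued faces → V=21, E=52, F=33.
Attach a hexagonal antiprism (V=12, E=24, F=14) along a 3-gon: merge 3 vertices and 3 edges, delete both glued faces → V=30, E=73, F=45.
Check: V − E + F = 30 − 73 + 45 = 2.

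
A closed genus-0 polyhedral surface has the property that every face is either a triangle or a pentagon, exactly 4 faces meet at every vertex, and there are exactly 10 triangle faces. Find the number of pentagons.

Let x be the number of pentagons; then F = 10 + x.
Edge–face incidences: 2E = 3·10 + 5·x = 30 + 5x.
Every vertex has degree 4, so 4V = 2E.
Euler: V − E + F = 2 ⇒ (2E)/4 − E + (10 + x) = 2.
Multiply by 8: 2·(2E) − 4·(2E) + 8·(10 + x) = 16, i.e. 80 + 8x − 2·(30 + 5x) = 16.
Collecting terms: −2x + 20 = 16, so −2x = −4, so x = 2.
Then 2E = 30 + 5·2 = 40, so E = 20, V = 2E/4 = 10, F = 10 + 2 = 12.

2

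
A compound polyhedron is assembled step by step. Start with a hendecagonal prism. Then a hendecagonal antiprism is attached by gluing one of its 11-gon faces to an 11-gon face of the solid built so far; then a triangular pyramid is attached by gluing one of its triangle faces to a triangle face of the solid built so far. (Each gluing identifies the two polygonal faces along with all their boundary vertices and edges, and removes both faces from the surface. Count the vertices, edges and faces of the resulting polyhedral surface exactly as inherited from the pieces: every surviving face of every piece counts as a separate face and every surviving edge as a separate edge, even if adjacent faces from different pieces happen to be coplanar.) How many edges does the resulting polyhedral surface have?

A hendecagonal prism: V=22, E=33, F=13.
Attach a hendecagonal antiprism (V=22, E=44, F=24) along an 11-gon: merge 11 vertices and 11 edges, delete both glued faces → V=33, E=66, F=35.
Attach a triangular pyramid (V=4, E=6, F=4) along a 3-gon: merge 3 vertices and 3 edges, delete both glued faces → V=34, E=69, F=37.
Check: V − E + F = 34 − 69 + 37 = 2.

69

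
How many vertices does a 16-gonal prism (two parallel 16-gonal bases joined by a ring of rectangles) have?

A prism on an n-gon has two n-gon bases and n rectangular sides: V = 2·16 = 32, E = 3·16 = 48, F = 16 + 2 = 18.
Check: V − E + F = 32 − 48 + 18 = 2.

32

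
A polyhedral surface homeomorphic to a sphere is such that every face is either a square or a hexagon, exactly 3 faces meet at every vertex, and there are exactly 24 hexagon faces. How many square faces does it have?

6

Let x be the number of squares; then F = 24 + x.
Edge–face incidences: 2E = 6·24 + 4·x = 144 + 4x.
Every vertex has degree 3, so 3V = 2E.
Euler: V − E + F = 2 ⇒ (2E)/3 − E + (24 + x) = 2.
Multiply by 6: 2·(2E) − 3·(2E) + 6·(24 + x) = 12, i.e. 144 + 6x − (144 + 4x) = 12.
Collecting terms: 2x = 12, so x = 6.
Then 2E = 144 + 4·6 = 168, so E = 84, V = 2E/3 = 56, F = 24 + 6 = 30.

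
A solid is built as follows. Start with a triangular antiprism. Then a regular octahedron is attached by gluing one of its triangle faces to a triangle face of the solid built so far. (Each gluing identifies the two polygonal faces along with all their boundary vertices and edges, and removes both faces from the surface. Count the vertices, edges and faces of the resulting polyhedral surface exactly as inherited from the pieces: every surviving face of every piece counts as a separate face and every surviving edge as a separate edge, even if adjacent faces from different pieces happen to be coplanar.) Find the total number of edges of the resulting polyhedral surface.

21

A triangular antiprism: V=6, E=12, F=8.
Attach a regular octahedron (V=6, E=12, F=8) along a 3-gon: merge 3 vertices and 3 edges, delete both glued faces → V=9, E=21, F=14.
Check: V − E + F = 9 − 21 + 14 = 2.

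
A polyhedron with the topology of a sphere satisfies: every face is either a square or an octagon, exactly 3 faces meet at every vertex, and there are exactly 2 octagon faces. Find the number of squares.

8

Let x be the number of squares; then F = 2 + x.
Edge–face incidences: 2E = 8·2 + 4·x = 16 + 4x.
Every vertex has degree 3, so 3V = 2E.
Euler: V − E + F = 2 ⇒ (2E)/3 − E + (2 + x) = 2.
Multiply by 6: 2·(2E) − 3·(2E) + 6·(2 + x) = 12, i.e. 12 + 6x − (16 + 4x) = 12.
Collecting terms: 2x − 4 = 12, so 2x = 16, so x = 8.
Then 2E = 16 + 4·8 = 48, so E = 24, V = 2E/3 = 16, F = 2 + 8 = 10.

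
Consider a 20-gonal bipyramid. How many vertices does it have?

A bipyramid over an n-gon has 2n triangular faces and n + 2 vertices: V = 20 + 2 = 22, E = 3·20 = 60, F = 2·20 = 40.

22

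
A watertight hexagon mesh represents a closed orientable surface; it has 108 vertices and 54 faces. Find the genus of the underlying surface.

Every face is a hexagon, so 2E = 6·54 = 324, giving E = 162.
χ = V − E + F = 108 − 162 + 54 = 0.
For a closed orientable surface χ = 2 − 2g, so g = (2 − (0))/2 = 1.

1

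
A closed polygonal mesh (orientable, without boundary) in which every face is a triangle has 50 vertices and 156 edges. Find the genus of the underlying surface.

Every face is a triangle and each edge borders two faces, so 3F = 2·156, giving F = 104.
χ = V − E + F = 50 − 156 + 104 = -2.
For a closed orientable surface χ = 2 − 2g, so g = (2 − (-2))/2 = 2.

2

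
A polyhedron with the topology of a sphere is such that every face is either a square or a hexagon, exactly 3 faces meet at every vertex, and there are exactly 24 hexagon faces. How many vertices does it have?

Let x be the number of squares; then F = 24 + x.
Edge–face incidences: 2E = 6·24 + 4·x = 144 + 4x.
Every vertex has degree 3, so 3V = 2E.
Euler: V − E + F = 2 ⇒ (2E)/3 − E + (24 + x) = 2.
Multiply by 6: 2·(2E) − 3·(2E) + 6·(24 + x) = 12, i.e. 144 + 6x − (144 + 4x) = 12.
Collecting terms: 2x = 12, so x = 6.
Then 2E = 144 + 4·6 = 168, so E = 84, V = 2E/3 = 56, F = 24 + 6 = 30.

56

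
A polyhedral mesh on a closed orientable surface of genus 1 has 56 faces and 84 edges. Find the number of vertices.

For a closed orientable surface of genus 1, χ = 2 − 2·1 = 0.
V = 0 + E − F = 0 + 84 − 56 = 28.

28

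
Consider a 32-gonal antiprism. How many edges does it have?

128

An antiprism on an n-gon has two n-gon caps and 2n triangles: V = 2·32 = 64, E = 4·32 = 128, F = 2·32 + 2 = 66.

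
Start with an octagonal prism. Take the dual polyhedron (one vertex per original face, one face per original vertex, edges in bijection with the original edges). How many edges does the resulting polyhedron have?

24

The base solid has V = 16, E = 24, F = 10.
The dual swaps V and F and preserves E: V′ = F = 10, E′ = E = 24, F′ = V = 16.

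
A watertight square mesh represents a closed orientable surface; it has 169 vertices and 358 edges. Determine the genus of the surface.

6

Every face is a square and each edge borders two faces, so 4F = 2·358, giving F = 179.
χ = V − E + F = 169 − 358 + 179 = -10.
For a closed orientable surface χ = 2 − 2g, so g = (2 − (-10))/2 = 6.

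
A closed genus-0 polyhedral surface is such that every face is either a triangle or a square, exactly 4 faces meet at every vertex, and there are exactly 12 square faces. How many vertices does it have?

Let x be the number of triangles; then F = 12 + x.
Edge–face incidences: 2E = 4·12 + 3·x = 48 + 3x.
Every vertex has degree 4, so 4V = 2E.
Euler: V − E + F = 2 ⇒ (2E)/4 − E + (12 + x) = 2.
Multiply by 8: 2·(2E) − 4·(2E) + 8·(12 + x) = 16, i.e. 96 + 8x − 2·(48 + 3x) = 16.
Collecting terms: 2x = 16, so x = 8.
Then 2E = 48 + 3·8 = 72, so E = 36, V = 2E/4 = 18, F = 12 + 8 = 20.

18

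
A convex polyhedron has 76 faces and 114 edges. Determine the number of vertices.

Here V − E + F = 2.
V = 2 + E − F = 2 + 114 − 76 = 40.

40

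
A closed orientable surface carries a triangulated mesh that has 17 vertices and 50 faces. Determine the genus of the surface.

Every face is a triangle, so 2E = 3·50 = 150, giving E = 75.
χ = V − E + F = 17 − 75 + 50 = -8.
For a closed orientable surface χ = 2 − 2g, so g = (2 − (-8))/2 = 5.

5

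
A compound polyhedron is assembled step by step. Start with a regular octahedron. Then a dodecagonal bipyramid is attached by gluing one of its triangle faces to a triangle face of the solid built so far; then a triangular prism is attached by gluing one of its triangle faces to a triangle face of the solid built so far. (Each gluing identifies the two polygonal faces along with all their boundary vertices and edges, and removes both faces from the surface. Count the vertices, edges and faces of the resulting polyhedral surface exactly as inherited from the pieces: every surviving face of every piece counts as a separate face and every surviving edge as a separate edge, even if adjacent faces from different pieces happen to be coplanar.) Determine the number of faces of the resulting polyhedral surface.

33

A regular octahedron: V=6, E=12, F=8.
Attach a dodecagonal bipyramid (V=14, E=36, F=24) along a 3-gon: merge 3 vertices and 3 edges, delete both glued faces → V=17, E=45, F=30.
Attach a triangular prism (V=6, E=9, F=5) along a 3-gon: merge 3 vertices and 3 edges, delete both glued faces → V=20, E=51, F=33.
Check: V − E + F = 20 − 51 + 33 = 2.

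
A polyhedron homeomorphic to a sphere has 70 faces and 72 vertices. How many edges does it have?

Here V − E + F = 2.
E = V + F − (2) = 72 + 70 − (2) = 140.

140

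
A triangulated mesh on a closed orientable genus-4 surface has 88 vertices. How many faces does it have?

χ = 2 − 2·4 = -6, and every face is a triangle so 3F = 2E.
V − E + F = -6 with E = 3F/2 gives 88 − (3/2 − 1)·F = -6, so F = 188 and E = 282.

188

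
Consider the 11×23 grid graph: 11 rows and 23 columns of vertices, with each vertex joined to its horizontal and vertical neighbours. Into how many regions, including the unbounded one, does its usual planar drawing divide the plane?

221

The grid has V = 11·23 = 253 vertices and E = 11·22 + 23·10 = 472 edges.
F = 2 − V + E = 2 − 253 + 472 = 221.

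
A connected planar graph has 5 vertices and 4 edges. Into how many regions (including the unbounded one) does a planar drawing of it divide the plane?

1

Euler's formula for a connected plane graph: V − E + F = 2, so F = 2 − 5 + 4 = 1.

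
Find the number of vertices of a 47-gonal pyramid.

A pyramid on an n-gon base has one n-gon and n triangles: V = 47 + 1 = 48, E = 2·47 = 94, F = 47 + 1 = 48.
Check: V − E + F = 48 − 94 + 48 = 2.

48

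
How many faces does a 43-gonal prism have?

A prism on an n-gon has two n-gon bases and n rectangular sides: V = 2·43 = 86, E = 3·43 = 129, F = 43 + 2 = 45.

45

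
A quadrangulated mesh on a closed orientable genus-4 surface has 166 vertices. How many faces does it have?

χ = 2 − 2·4 = -6, and every face is a square so 4F = 2E.
V − E + F = -6 with E = 4F/2 gives 166 − (4/2 − 1)·F = -6, so F = 172 and E = 344.

172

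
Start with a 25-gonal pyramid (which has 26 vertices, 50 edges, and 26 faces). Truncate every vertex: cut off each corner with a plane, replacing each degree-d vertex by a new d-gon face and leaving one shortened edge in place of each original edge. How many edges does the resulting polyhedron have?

Truncation replaces each original edge-end by a new vertex, so V′ = 2E = 100.
Each original edge survives, and each old vertex of degree d contributes d new edges; summing degrees gives Σd = 2E, so E′ = E + 2E = 3E = 150.
Each original face survives and each original vertex becomes one new face: F′ = F + V = 52.

150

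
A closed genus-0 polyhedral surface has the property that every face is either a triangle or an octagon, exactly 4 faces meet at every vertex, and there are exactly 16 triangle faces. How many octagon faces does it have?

2

Let x be the number of octagons; then F = 16 + x.
Edge–face incidences: 2E = 3·16 + 8·x = 48 + 8x.
Every vertex has degree 4, so 4V = 2E.
Euler: V − E + F = 2 ⇒ (2E)/4 − E + (16 + x) = 2.
Multiply by 8: 2·(2E) − 4·(2E) + 8·(16 + x) = 16, i.e. 128 + 8x − 2·(48 + 8x) = 16.
Collecting terms: −8x + 32 = 16, so −8x = −16, so x = 2.
Then 2E = 48 + 8·2 = 64, so E = 32, V = 2E/4 = 16, F = 16 + 2 = 18.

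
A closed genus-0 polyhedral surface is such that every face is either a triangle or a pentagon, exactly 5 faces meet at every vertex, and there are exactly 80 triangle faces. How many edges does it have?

150

Let x be the number of pentagons; then F = 80 + x.
Edge–face incidences: 2E = 3·80 + 5·x = 240 + 5x.
Every vertex has degree 5, so 5V = 2E.
Euler: V − E + F = 2 ⇒ (2E)/5 − E + (80 + x) = 2.
Multiply by 10: 2·(2E) − 5·(2E) + 10·(80 + x) = 20, i.e. 800 + 10x − 3·(240 + 5x) = 20.
Collecting terms: −5x + 80 = 20, so −5x = −60, so x = 12.
Then 2E = 240 + 5·12 = 300, so E = 150, V = 2E/5 = 60, F = 80 + 12 = 92.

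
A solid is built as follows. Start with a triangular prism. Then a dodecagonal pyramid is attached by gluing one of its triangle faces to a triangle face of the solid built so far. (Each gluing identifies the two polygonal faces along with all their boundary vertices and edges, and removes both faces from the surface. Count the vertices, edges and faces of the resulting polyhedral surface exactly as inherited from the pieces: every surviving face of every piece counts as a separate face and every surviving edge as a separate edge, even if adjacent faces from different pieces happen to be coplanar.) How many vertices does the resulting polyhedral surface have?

A triangular prism: V=6, E=9, F=5.
Attach a dodecagonal pyramid (V=13, E=24, F=13) along a 3-gon: merge 3 vertices and 3 edges, delete both glued faces → V=16, E=30, F=16.
Check: V − E + F = 16 − 30 + 16 = 2.

16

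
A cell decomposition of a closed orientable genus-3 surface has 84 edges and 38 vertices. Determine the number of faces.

For a closed orientable surface of genus 3, χ = 2 − 2·3 = -4.
F = -4 − V + E = -4 − 38 + 84 = 42.

42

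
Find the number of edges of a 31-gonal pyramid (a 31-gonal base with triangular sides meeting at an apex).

62

A pyramid on an n-gon base has one n-gon and n triangles: V = 31 + 1 = 32, E = 2·31 = 62, F = 31 + 1 = 32.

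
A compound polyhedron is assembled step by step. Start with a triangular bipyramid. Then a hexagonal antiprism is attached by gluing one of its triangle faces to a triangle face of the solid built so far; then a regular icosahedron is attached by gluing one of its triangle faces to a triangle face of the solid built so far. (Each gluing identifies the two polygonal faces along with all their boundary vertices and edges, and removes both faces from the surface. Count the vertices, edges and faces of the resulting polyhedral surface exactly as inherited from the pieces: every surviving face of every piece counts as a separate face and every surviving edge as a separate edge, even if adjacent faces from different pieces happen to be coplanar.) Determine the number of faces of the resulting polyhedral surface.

A triangular bipyramid: V=5, E=9, F=6.
Attach a hexagonal antiprism (V=12, E=24, F=14) along a 3-gon: merge 3 vertices and 3 edges, delete both glued faces → V=14, E=30, F=18.
Attach a regular icosahedron (V=12, E=30, F=20) along a 3-gon: merge 3 vertices and 3 edges, delete both glued faces → V=23, E=57, F=36.
Check: V − E + F = 23 − 57 + 36 = 2.

36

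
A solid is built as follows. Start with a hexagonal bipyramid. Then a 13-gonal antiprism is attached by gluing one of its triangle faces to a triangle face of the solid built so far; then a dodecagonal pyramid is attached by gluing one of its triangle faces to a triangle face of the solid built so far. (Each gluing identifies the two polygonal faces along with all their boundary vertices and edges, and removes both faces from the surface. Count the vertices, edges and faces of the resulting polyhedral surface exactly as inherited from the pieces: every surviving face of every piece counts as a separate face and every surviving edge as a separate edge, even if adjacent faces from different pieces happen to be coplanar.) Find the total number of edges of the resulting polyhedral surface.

88

A hexagonal bipyramid: V=8, E=18, F=12.
Attach a 13-gonal antiprism (V=26, E=52, F=28) along a 3-gon: merge 3 vertices and 3 edges, delete both glued faces → V=31, E=67, F=38.
Attach a dodecagonal pyramid (V=13, E=24, F=13) along a 3-gon: merge 3 vertices and 3 edges, delete both glued faces → V=41, E=88, F=49.
Check: V − E + F = 41 − 88 + 49 = 2.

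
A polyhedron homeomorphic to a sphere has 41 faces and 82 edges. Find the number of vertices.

Here V − E + F = 2.
V = 2 + E − F = 2 + 82 − 41 = 43.

43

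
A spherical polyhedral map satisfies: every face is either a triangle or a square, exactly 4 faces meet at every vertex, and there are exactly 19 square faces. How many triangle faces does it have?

Let x be the number of triangles; then F = 19 + x.
Edge–face incidences: 2E = 4·19 + 3·x = 76 + 3x.
Every vertex has degree 4, so 4V = 2E.
Euler: V − E + F = 2 ⇒ (2E)/4 − E + (19 + x) = 2.
Multiply by 8: 2·(2E) − 4·(2E) + 8·(19 + x) = 16, i.e. 152 + 8x − 2·(76 + 3x) = 16.
Collecting terms: 2x = 16, so x = 8.
Then 2E = 76 + 3·8 = 100, so E = 50, V = 2E/4 = 25, F = 19 + 8 = 27.

8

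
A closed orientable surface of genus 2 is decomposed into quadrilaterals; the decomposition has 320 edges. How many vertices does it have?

χ = 2 − 2·2 = -2, and every face is a square so 4F = 2E.
F = 2E/4 = 160. Then V = -2 + E − F = -2 + 320 − 160 = 158.

158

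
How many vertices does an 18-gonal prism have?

A prism on an n-gon has two n-gon bases and n rectangular sides: V = 2·18 = 36, E = 3·18 = 54, F = 18 + 2 = 20.

36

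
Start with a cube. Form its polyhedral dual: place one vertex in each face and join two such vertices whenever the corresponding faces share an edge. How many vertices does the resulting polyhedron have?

6

The base solid has V = 8, E = 12, F = 6.
The dual swaps V and F and preserves E: V′ = F = 6, E′ = E = 12, F′ = V = 8.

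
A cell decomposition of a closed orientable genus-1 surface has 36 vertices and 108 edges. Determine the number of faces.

72

For a closed orientable surface of genus 1, χ = 2 − 2·1 = 0.
F = 0 − V + E = 0 − 36 + 108 = 72.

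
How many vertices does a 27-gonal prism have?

54

A prism on an n-gon has two n-gon bases and n rectangular sides: V = 2·27 = 54, E = 3·27 = 81, F = 27 + 2 = 29.
Check: V − E + F = 54 − 81 + 29 = 2.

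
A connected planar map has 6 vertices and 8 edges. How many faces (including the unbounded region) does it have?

Euler's formula for a connected plane graph: V − E + F = 2, so F = 2 − 6 + 8 = 4.

4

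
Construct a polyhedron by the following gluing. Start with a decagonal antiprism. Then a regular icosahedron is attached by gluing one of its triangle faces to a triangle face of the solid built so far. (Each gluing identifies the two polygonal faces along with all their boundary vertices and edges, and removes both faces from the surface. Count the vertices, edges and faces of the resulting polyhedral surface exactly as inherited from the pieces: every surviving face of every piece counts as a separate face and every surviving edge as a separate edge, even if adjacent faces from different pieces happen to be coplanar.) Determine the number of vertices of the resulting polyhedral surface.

29

A decagonal antiprism: V=20, E=40, F=22.
Attach a regular icosahedron (V=12, E=30, F=20) along a 3-gon: merge 3 vertices and 3 edges, delete both glued faces → V=29, E=67, F=40.
Check: V − E + F = 29 − 67 + 40 = 2.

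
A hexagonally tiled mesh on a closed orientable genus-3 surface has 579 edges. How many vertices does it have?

382

χ = 2 − 2·3 = -4, and every face is a hexagon so 6F = 2E.
F = 2E/6 = 193. Then V = -4 + E − F = -4 + 579 − 193 = 382.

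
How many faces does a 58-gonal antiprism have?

118

An antiprism on an n-gon has two n-gon caps and 2n triangles: V = 2·58 = 116, E = 4·58 = 232, F = 2·58 + 2 = 118.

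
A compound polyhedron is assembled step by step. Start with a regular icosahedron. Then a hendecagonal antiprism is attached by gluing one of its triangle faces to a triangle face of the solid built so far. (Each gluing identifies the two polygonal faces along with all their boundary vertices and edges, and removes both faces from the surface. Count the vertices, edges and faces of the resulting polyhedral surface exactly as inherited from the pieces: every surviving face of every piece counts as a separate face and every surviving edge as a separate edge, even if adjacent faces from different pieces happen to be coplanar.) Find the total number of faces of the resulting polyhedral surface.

42

A regular icosahedron: V=12, E=30, F=20.
Attach a hendecagonal antiprism (V=22, E=44, F=24) along a 3-gon: merge 3 vertices and 3 edges, delete both glued faces → V=31, E=71, F=42.
Check: V − E + F = 31 − 71 + 42 = 2.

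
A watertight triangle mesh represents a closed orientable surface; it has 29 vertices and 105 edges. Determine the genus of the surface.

4

Every face is a triangle and each edge borders two faces, so 3F = 2·105, giving F = 70.
χ = V − E + F = 29 − 105 + 70 = -6.
For a closed orientable surface χ = 2 − 2g, so g = (2 − (-6))/2 = 4.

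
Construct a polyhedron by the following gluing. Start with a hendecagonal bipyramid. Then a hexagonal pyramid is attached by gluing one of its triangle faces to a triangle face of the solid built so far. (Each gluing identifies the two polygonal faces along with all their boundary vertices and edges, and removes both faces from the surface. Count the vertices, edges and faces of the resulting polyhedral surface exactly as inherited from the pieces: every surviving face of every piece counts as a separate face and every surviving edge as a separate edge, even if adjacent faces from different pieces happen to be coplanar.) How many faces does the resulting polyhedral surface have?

27

A hendecagonal bipyramid: V=13, E=33, F=22.
Attach a hexagonal pyramid (V=7, E=12, F=7) along a 3-gon: merge 3 vertices and 3 edges, delete both glued faces → V=17, E=42, F=27.
Check: V − E + F = 17 − 42 + 27 = 2.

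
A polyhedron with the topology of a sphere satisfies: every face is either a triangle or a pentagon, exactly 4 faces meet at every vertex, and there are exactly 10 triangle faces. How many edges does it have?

Let x be the number of pentagons; then F = 10 + x.
Edge–face incidences: 2E = 3·10 + 5·x = 30 + 5x.
Every vertex has degree 4, so 4V = 2E.
Euler: V − E + F = 2 ⇒ (2E)/4 − E + (10 + x) = 2.
Multiply by 8: 2·(2E) − 4·(2E) + 8·(10 + x) = 16, i.e. 80 + 8x − 2·(30 + 5x) = 16.
Collecting terms: −2x + 20 = 16, so −2x = −4, so x = 2.
Then 2E = 30 + 5·2 = 40, so E = 20, V = 2E/4 = 10, F = 10 + 2 = 12.

20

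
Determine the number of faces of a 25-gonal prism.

A prism on an n-gon has two n-gon bases and n rectangular sides: V = 2·25 = 50, E = 3·25 = 75, F = 25 + 2 = 27.

27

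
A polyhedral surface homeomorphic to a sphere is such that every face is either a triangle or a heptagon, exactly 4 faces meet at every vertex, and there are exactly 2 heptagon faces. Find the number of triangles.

14

Let x be the number of triangles; then F = 2 + x.
Edge–face incidences: 2E = 7·2 + 3·x = 14 + 3x.
Every vertex has degree 4, so 4V = 2E.
Euler: V − E + F = 2 ⇒ (2E)/4 − E + (2 + x) = 2.
Multiply by 8: 2·(2E) − 4·(2E) + 8·(2 + x) = 16, i.e. 16 + 8x − 2·(14 + 3x) = 16.
Collecting terms: 2x − 12 = 16, so 2x = 28, so x = 14.
Then 2E = 14 + 3·14 = 56, so E = 28, V = 2E/4 = 14, F = 2 + 14 = 16.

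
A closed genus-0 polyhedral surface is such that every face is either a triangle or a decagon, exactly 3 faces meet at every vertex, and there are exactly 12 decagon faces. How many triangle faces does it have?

20

Let x be the number of triangles; then F = 12 + x.
Edge–face incidences: 2E = 10·12 + 3·x = 120 + 3x.
Every vertex has degree 3, so 3V = 2E.
Euler: V − E + F = 2 ⇒ (2E)/3 − E + (12 + x) = 2.
Multiply by 6: 2·(2E) − 3·(2E) + 6·(12 + x) = 12, i.e. 72 + 6x − (120 + 3x) = 12.
Collecting terms: 3x − 48 = 12, so 3x = 60, so x = 20.
Then 2E = 120 + 3·20 = 180, so E = 90, V = 2E/3 = 60, F = 12 + 20 = 32.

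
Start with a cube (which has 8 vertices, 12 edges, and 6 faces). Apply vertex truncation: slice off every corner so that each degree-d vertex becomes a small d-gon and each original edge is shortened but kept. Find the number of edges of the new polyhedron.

Truncation replaces each original edge-end by a new vertex, so V′ = 2E = 24.
Each original edge survives, and each old vertex of degree d contributes d new edges; summing degrees gives Σd = 2E, so E′ = E + 2E = 3E = 36.
Each original face survives and each original vertex becomes one new face: F′ = F + V = 14.

36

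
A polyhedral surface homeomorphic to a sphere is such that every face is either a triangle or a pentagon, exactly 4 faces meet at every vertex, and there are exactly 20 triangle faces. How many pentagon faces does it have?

Let x be the number of pentagons; then F = 20 + x.
Edge–face incidences: 2E = 3·20 + 5·x = 60 + 5x.
Every vertex has degree 4, so 4V = 2E.
Euler: V − E + F = 2 ⇒ (2E)/4 − E + (20 + x) = 2.
Multiply by 8: 2·(2E) − 4·(2E) + 8·(20 + x) = 16, i.e. 160 + 8x − 2·(60 + 5x) = 16.
Collecting terms: −2x + 40 = 16, so −2x = −24, so x = 12.
Then 2E = 60 + 5·12 = 120, so E = 60, V = 2E/4 = 30, F = 20 + 12 = 32.

12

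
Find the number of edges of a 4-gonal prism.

12

A prism on an n-gon has two n-gon bases and n rectangular sides: V = 2·4 = 8, E = 3·4 = 12, F = 4 + 2 = 6.
Check: V − E + F = 8 − 12 + 6 = 2.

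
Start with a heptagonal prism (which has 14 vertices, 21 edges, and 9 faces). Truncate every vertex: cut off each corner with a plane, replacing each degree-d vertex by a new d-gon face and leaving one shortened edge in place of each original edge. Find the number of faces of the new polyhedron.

Truncation replaces each original edge-end by a new vertex, so V′ = 2E = 42.
Each original edge survives, and each old vertex of degree d contributes d new edges; summing degrees gives Σd = 2E, so E′ = E + 2E = 3E = 63.
Each original face survives and each original vertex becomes one new face: F′ = F + V = 23.

23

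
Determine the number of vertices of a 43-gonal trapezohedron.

88

The n-trapezohedron (dual of the n-antiprism) has V = 2·43 + 2 = 88, E = 4·43 = 172, F = 2·43 = 86.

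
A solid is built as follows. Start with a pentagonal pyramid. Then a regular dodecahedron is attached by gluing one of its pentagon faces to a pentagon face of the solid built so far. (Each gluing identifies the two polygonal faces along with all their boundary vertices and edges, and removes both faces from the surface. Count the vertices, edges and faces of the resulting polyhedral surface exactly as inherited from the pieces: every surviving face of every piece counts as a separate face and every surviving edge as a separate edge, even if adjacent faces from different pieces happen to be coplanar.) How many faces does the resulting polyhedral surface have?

16

A pentagonal pyramid: V=6, E=10, F=6.
Attach a regular dodecahedron (V=20, E=30, F=12) along a 5-gon: merge 5 vertices and 5 edges, delete both glued faces → V=21, E=35, F=16.
Check: V − E + F = 21 − 35 + 16 = 2.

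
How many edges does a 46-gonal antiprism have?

An antiprism on an n-gon has two n-gon caps and 2n triangles: V = 2·46 = 92, E = 4·46 = 184, F = 2·46 + 2 = 94.

184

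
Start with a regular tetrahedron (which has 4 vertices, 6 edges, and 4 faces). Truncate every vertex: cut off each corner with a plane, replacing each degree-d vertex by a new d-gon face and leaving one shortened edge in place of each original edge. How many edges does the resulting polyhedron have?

Truncation replaces each original edge-end by a new vertex, so V′ = 2E = 12.
Each original edge survives, and each old vertex of degree d contributes d new edges; summing degrees gives Σd = 2E, so E′ = E + 2E = 3E = 18.
Each original face survives and each original vertex becomes one new face: F′ = F + V = 8.

18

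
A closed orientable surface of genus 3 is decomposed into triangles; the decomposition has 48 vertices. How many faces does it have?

χ = 2 − 2·3 = -4, and every face is a triangle so 3F = 2E.
V − E + F = -4 with E = 3F/2 gives 48 − (3/2 − 1)·F = -4, so F = 104 and E = 156.

104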